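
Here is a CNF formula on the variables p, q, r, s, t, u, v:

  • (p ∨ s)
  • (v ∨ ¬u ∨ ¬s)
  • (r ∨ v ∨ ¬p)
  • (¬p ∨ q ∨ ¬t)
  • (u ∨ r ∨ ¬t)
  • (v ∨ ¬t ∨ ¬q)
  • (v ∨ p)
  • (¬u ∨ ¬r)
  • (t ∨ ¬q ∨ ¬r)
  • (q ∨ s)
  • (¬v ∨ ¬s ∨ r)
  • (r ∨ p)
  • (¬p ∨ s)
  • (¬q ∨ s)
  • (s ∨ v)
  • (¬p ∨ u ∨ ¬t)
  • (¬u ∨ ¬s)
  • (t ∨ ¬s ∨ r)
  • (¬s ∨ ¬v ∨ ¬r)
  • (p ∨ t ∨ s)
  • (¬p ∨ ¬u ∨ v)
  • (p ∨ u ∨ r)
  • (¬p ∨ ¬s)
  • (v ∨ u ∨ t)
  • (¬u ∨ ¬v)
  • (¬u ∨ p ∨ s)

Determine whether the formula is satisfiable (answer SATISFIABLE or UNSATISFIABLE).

UNSATISFIABLE

s = True:
  propagation gives u=False, p=False, v=True, r=True; an empty clause results — contradiction.
s = False:
  propagation gives p=True; an empty clause results — contradiction.
Every branch closes, so no satisfying assignment exists.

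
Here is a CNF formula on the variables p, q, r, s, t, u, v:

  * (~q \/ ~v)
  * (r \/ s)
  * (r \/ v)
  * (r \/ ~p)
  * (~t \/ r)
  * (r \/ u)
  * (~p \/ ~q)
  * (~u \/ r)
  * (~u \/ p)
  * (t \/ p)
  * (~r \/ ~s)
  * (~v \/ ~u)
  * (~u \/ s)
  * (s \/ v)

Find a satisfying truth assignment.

p=T  q=F  r=T  s=F  t=T  u=F  v=T

Check each clause:
  1. (~q \/ ~v) — ~q is true.
  2. (r \/ s) — r is true.
  3. (v \/ r) — r is true.
  4. (r \/ ~p) — r is true.
  5. (r \/ ~t) — r is true.
  6. (r \/ u) — r is true.
  7. (~q \/ ~p) — ~q is true.
  8. (r \/ ~u) — ~u is true.
  9. (~u \/ p) — p is true.
  10. (t \/ p) — p is true.
  11. (~r \/ ~s) — ~s is true.
  12. (~v \/ ~u) — ~u is true.
  13. (~u \/ s) — ~u is true.
  14. (s \/ v) — v is true.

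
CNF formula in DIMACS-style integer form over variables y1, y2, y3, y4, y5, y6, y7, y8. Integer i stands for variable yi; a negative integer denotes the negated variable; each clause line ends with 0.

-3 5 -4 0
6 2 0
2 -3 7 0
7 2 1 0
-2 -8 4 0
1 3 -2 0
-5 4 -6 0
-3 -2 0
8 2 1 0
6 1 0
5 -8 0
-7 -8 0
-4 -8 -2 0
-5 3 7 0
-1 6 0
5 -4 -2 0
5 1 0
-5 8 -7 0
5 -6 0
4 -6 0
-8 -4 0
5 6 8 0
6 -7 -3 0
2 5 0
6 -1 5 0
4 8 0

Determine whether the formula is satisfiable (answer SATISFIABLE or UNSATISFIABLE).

y5 = True:
  y2 = True:
    propagation gives y3=False, y1=True, y7=True, y8=False; an empty clause results — contradiction.
  y2 = False:
    propagation gives y6=True, y4=True, y8=False, y1=True; an empty clause results — contradiction.
y5 = False:
  propagation gives y8=False, y1=True, y6=True; an empty clause results — contradiction.
Every branch closes, so no satisfying assignment exists.

UNSATISFIABLE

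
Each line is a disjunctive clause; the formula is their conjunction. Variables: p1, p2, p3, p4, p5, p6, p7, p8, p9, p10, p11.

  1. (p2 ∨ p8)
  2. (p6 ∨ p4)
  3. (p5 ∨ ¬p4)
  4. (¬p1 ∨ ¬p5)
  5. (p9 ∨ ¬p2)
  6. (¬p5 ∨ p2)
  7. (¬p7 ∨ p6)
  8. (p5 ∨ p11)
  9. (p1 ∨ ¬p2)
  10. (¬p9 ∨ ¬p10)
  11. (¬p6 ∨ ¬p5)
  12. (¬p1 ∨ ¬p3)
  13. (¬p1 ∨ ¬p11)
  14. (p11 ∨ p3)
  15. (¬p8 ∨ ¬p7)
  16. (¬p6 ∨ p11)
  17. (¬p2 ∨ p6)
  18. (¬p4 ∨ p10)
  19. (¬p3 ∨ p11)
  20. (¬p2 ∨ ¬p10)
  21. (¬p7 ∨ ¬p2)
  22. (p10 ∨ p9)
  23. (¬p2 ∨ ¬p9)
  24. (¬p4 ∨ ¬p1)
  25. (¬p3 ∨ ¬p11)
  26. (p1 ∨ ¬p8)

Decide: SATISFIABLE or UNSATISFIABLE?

UNSATISFIABLE

p2 = True:
  propagation gives p9=True; an empty clause results — contradiction.
p2 = False:
  propagation gives p8=True, p5=False, p4=False, p6=True; an empty clause results — contradiction.
Every branch closes, so no satisfying assignment exists.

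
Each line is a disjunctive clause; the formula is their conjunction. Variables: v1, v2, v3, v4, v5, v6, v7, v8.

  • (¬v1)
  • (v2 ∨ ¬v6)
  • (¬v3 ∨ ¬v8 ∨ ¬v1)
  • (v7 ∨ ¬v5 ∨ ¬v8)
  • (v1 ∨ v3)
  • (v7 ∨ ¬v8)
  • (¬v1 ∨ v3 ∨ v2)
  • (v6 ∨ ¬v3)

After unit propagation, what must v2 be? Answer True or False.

True

(¬v1) is a unit clause: v1 = False.
(v1 ∨ v3): since v1 = False, the clause reduces to (v3). v3 = True.
From (v6 ∨ ¬v3) and v3 = True: v6 = True.
(v2 ∨ ¬v6) with v6 = True leaves only v2, so v2 = True.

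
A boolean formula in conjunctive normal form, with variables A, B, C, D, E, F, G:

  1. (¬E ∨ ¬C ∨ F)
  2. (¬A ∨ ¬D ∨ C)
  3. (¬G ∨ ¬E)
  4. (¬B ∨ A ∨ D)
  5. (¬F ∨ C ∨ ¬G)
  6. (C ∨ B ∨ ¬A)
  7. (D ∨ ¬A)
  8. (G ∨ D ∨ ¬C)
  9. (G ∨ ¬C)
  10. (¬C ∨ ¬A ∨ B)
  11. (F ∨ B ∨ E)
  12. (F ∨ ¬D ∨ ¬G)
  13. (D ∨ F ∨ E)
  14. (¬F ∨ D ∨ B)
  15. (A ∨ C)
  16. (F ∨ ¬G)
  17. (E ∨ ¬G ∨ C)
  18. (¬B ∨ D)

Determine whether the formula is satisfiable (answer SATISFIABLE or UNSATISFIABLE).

SATISFIABLE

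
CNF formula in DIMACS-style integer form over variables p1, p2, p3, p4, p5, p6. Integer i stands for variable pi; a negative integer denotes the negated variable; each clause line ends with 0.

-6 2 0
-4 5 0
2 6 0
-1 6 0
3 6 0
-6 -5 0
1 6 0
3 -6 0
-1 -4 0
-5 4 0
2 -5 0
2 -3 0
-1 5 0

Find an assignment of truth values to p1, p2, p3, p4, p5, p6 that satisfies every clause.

p1 = 0  p2 = 1  p3 = 1  p4 = 0  p5 = 0  p6 = 1

Pure literal: p2 appears only positively; assign p2 = True.
Branch on p1: take p1 = False.
  then p6 is forced to True.
  then p5 is forced to False.
  then p4 is forced to False.
  then p3 is forced to True.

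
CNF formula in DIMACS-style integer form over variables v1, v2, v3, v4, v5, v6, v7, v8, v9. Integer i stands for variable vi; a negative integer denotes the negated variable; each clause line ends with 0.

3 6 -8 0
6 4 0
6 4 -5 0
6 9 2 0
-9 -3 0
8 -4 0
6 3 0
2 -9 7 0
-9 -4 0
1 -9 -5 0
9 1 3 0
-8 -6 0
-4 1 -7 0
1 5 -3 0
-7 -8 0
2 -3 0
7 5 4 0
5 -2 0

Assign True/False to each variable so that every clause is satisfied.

v1=1, v2=1, v3=1, v4=0, v5=1, v6=1, v7=1, v8=0, v9=0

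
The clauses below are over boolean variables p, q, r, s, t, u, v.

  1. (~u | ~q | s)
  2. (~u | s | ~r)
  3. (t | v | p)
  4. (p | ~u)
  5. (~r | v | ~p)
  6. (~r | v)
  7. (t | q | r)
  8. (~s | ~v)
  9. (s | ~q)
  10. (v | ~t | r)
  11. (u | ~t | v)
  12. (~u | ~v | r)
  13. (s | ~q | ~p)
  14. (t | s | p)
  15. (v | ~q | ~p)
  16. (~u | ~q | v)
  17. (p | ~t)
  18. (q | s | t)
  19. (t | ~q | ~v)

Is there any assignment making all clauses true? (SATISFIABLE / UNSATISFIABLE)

SATISFIABLE

Set p = True and propagate.
Try q = False.
Set r = True and propagate.
  then v is forced to True.
  then s is forced to False.
  then u is forced to False.
  then t is forced to True.
So p = True  q = False  r = True  s = False  t = True  u = False  v = True is a satisfying assignment.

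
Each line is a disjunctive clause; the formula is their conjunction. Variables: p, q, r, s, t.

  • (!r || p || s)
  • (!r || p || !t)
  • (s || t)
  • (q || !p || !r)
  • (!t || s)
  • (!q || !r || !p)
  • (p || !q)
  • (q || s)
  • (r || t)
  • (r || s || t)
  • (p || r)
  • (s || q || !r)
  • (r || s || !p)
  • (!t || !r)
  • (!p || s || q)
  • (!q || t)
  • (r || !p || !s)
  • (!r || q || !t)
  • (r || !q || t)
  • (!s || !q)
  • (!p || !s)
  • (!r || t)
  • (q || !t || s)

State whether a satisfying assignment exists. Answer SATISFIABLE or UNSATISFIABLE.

r = True:
  propagation gives t=False; an empty clause results — contradiction.
r = False:
  propagation gives t=True, s=True, p=True; an empty clause results — contradiction.
Every branch closes, so no satisfying assignment exists.

UNSATISFIABLE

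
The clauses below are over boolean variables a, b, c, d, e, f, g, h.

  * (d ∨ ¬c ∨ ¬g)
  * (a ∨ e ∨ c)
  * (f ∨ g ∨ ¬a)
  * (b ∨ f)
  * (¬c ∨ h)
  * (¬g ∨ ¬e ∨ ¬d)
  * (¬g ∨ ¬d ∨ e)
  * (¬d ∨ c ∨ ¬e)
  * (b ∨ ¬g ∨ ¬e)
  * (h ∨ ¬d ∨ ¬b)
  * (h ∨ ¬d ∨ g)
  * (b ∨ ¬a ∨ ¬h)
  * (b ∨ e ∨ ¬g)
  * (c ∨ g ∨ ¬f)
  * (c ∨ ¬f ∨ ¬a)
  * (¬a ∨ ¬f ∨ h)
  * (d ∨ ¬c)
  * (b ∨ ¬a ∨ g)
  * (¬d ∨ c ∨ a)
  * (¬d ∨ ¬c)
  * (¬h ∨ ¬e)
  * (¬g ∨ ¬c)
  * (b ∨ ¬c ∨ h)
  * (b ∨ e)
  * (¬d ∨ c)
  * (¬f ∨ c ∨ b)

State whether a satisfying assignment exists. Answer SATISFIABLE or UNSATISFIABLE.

SATISFIABLE

Branch on a: take a = False.
Set b = True and propagate.
For the remaining variables, c = False, d = False, e = True, f = True, g = True, h = False works.
So a=0, b=1, c=0, d=0, e=1, f=1, g=1, h=0 is a satisfying assignment.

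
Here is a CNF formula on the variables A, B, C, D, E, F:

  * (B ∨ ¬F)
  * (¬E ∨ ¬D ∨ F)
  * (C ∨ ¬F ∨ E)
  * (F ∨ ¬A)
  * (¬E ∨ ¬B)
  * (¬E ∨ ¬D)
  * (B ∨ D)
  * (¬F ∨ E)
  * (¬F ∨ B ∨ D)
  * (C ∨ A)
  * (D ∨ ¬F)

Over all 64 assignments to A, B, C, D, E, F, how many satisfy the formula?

Satisfying assignments:
  A=0 B=0 C=1 D=1 E=0 F=0
  A=0 B=1 C=1 D=0 E=0 F=0
  A=0 B=1 C=1 D=1 E=0 F=0
That's 3 in total.

3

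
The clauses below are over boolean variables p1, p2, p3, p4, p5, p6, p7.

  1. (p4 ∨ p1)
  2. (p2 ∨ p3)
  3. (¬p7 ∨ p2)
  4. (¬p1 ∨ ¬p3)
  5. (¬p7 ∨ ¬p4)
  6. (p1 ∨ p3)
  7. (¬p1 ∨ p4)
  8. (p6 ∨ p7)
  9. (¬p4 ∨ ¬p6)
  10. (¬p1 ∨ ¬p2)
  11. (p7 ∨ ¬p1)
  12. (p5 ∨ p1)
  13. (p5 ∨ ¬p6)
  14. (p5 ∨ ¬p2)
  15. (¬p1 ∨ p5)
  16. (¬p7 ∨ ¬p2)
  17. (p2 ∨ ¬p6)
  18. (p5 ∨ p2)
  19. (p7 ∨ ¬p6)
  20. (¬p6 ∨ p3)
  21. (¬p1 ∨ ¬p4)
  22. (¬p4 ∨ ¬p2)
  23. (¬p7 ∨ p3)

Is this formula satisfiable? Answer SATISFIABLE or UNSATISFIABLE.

UNSATISFIABLE

p1 = True:
  propagation gives p3=False, p2=True; an empty clause results — contradiction.
p1 = False:
  propagation gives p4=True, p7=False, p3=True, p6=True; an empty clause results — contradiction.
Every branch closes, so no satisfying assignment exists.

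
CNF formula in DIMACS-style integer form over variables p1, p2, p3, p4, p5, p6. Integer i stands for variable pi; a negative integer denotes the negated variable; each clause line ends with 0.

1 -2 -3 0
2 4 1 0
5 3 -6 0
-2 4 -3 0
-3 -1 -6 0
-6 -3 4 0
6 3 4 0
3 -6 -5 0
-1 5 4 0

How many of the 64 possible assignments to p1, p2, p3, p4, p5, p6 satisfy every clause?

Case analysis on p3 and p4:
  p3=1, p4=1: p5 free; 4 ways for (p1,p2,p6) × 2^1 = 8.
  p3=1, p4=0: remaining (p1,p2,p5,p6) ∈ {(1,0,1,0)} — 1.
  p3=0, p4=1: forces p6=0; p1, p2, p5 free → 2^3 = 8.
  p3=0, p4=0: a clause becomes empty — 0.
Total: 8 + 1 + 8 + 0 = 17.

17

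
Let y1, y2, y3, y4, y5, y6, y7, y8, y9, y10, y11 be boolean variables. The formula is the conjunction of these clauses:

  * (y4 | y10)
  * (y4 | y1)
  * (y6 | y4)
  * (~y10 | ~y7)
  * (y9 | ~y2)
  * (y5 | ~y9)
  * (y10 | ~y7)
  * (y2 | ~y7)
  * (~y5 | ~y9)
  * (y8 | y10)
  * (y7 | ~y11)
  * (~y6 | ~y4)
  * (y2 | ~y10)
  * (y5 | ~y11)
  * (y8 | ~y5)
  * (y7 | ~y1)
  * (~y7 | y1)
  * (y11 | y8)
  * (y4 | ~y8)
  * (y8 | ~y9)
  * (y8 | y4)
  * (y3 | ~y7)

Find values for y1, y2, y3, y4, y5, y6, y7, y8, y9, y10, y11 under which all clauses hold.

y1 = False  y2 = False  y3 = False  y4 = True  y5 = False  y6 = False  y7 = False  y8 = True  y9 = False  y10 = False  y11 = False

Check each clause:
  1. (y10 | y4) — y4 is true.
  2. (y4 | y1) — y4 is true.
  3. (y6 | y4) — y4 is true.
  4. (~y7 | ~y10) — ~y7 is true.
  5. (y9 | ~y2) — ~y2 is true.
  6. (y5 | ~y9) — ~y9 is true.
  7. (y10 | ~y7) — ~y7 is true.
  8. (~y7 | y2) — ~y7 is true.
  9. (~y5 | ~y9) — ~y5 is true.
  10. (y10 | y8) — y8 is true.
  11. (y7 | ~y11) — ~y11 is true.
  12. (~y4 | ~y6) — ~y6 is true.
  13. (~y10 | y2) — ~y10 is true.
  14. (y5 | ~y11) — ~y11 is true.
  15. (y8 | ~y5) — y8 is true.
  16. (y7 | ~y1) — ~y1 is true.
  17. (y1 | ~y7) — ~y7 is true.
  18. (y11 | y8) — y8 is true.
  19. (~y8 | y4) — y4 is true.
  20. (~y9 | y8) — y8 is true.
  21. (y4 | y8) — y8 is true.
  22. (y3 | ~y7) — ~y7 is true.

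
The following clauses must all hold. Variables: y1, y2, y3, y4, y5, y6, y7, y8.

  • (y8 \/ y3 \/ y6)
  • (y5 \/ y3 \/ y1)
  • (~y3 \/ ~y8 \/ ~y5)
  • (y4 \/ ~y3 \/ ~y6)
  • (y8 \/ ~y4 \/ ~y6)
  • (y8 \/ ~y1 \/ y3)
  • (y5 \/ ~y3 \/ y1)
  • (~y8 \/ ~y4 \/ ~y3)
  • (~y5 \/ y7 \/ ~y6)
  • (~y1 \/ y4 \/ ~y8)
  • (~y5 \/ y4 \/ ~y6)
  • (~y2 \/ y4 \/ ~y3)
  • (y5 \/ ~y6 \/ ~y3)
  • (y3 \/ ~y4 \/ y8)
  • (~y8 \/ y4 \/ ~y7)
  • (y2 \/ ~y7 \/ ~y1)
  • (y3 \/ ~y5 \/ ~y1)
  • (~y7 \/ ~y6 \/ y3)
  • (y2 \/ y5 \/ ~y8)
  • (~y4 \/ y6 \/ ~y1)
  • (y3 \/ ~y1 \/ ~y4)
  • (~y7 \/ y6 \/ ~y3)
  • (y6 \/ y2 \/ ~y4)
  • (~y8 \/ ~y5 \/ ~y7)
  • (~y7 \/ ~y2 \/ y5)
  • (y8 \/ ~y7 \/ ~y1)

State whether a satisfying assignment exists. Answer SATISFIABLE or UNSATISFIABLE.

SATISFIABLE

Set y1 = False and propagate.
Branch on y2: take y2 = True.
For the remaining variables, y3 = False, y4 = False, y5 = True, y6 = False, y7 = False, y8 = True works.
Every clause has at least one true literal under this assignment.
So y1=0, y2=1, y3=0, y4=0, y5=1, y6=0, y7=0, y8=1 is a satisfying assignment.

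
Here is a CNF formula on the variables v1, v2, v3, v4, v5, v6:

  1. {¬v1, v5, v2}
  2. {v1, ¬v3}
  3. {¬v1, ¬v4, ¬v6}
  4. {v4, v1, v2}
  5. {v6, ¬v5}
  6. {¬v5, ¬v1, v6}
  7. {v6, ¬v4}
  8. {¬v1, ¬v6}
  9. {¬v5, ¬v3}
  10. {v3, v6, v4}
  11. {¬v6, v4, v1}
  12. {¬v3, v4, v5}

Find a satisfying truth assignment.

v1=F  v2=T  v3=F  v4=T  v5=F  v6=T

Check each clause:
  1. {v2, ¬v1, v5} — v2 is true.
  2. {v1, ¬v3} — ¬v3 is true.
  3. {¬v4, ¬v1, ¬v6} — ¬v1 is true.
  4. {v1, v2, v4} — v2 is true.
  5. {v6, ¬v5} — ¬v5 is true.
  6. {¬v1, ¬v5, v6} — ¬v5 is true.
  7. {¬v4, v6} — v6 is true.
  8. {¬v1, ¬v6} — ¬v1 is true.
  9. {¬v3, ¬v5} — ¬v5 is true.
  10. {v6, v3, v4} — v4 is true.
  11. {v4, v1, ¬v6} — v4 is true.
  12. {v5, v4, ¬v3} — v4 is true.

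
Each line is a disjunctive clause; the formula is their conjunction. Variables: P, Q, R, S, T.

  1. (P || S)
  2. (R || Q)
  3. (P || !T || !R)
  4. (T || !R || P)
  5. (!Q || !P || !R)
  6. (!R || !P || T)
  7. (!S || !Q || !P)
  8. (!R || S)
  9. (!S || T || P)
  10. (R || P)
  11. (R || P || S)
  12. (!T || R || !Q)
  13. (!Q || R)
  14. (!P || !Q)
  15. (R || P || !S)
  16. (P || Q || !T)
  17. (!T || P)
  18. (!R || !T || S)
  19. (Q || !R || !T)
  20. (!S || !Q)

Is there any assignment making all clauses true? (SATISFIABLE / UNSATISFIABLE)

UNSATISFIABLE

P = True:
  propagation gives Q=False, R=True, T=True; an empty clause results — contradiction.
P = False:
  propagation gives S=True, T=True; an empty clause results — contradiction.
Every branch closes, so no satisfying assignment exists.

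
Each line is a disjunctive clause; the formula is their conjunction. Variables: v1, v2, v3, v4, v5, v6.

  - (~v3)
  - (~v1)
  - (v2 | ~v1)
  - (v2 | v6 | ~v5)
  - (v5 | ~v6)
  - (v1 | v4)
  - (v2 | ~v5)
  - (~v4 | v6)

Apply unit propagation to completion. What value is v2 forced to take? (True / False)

(~v3) is a unit clause: v3 = False.
(~v1) is a unit clause: v1 = False.
(v4 | v1) with v1 = False leaves only v4, so v4 = True.
In (v6 | ~v4), ~v4 is now false; v6 must hold, so v6 = True.
From (v5 | ~v6) and v6 = True: v5 = True.
(~v5 | v2): since v5 = True, the clause reduces to (v2). v2 = True.

True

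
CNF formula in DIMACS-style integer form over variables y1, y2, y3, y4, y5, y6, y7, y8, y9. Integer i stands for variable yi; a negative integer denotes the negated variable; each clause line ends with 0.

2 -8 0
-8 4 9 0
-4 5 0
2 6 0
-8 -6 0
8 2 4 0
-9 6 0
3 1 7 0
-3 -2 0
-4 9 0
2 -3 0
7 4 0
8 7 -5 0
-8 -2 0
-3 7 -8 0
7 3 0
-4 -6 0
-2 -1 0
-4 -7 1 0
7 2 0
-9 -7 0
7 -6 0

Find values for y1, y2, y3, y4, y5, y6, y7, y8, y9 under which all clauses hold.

y1 = F  y2 = T  y3 = F  y4 = F  y5 = T  y6 = F  y7 = T  y8 = F  y9 = F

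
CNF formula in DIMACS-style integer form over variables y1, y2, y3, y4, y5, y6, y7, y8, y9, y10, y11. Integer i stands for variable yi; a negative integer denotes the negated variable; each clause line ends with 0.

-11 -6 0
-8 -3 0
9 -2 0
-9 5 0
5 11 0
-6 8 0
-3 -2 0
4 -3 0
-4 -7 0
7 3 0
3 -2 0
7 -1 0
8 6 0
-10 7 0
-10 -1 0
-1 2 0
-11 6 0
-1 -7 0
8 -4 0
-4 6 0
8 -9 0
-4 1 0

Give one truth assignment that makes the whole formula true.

Pure literal: y5 appears only positively; assign y5 = True.
Try y1 = False.
  then y4 is forced to False.
  then y3 is forced to False.
  then y7 is forced to True.
  then y2 is forced to False.
Try y6 = True.
  then y11 is forced to False.
  then y8 is forced to True.
y9, y10 are now unconstrained; take y9 = False, y10 = True.

y1=False, y2=False, y3=False, y4=False, y5=True, y6=True, y7=True, y8=True, y9=False, y10=True, y11=False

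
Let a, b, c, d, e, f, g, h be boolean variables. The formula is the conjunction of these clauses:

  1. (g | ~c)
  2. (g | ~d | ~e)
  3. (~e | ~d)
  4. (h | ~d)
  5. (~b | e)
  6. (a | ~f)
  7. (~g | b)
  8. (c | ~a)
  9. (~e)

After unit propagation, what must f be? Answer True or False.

False

Unit clause (~e) sets e = False.
(e | ~b) with e = False leaves only ~b, so b = False.
From (b | ~g) and b = False: g = False.
(~c | g) with g = False leaves only ~c, so c = False.
(c | ~a) with c = False leaves only ~a, so a = False.
(a | ~f) with a = False leaves only ~f, so f = False.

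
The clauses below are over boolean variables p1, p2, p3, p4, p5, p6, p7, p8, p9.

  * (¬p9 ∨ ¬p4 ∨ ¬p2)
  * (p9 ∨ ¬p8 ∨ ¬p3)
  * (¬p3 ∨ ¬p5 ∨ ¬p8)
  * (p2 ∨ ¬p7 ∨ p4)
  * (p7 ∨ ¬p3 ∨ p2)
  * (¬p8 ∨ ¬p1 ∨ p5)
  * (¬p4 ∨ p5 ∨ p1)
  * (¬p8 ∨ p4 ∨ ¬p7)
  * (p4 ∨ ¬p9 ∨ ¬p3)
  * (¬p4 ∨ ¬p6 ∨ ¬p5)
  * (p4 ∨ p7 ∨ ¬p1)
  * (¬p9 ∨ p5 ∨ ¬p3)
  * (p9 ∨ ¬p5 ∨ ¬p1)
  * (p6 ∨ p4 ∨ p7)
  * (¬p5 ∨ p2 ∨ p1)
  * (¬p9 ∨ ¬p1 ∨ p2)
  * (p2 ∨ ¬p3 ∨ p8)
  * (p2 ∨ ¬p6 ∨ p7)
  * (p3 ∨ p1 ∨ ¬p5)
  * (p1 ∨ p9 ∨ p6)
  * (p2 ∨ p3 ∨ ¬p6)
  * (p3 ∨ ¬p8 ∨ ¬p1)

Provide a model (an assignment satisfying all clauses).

p1 = T  p2 = T  p3 = T  p4 = T  p5 = F  p6 = F  p7 = F  p8 = F  p9 = F

Check each clause:
  1. (¬p2 ∨ ¬p4 ∨ ¬p9) — ¬p9 is true.
  2. (¬p8 ∨ p9 ∨ ¬p3) — ¬p8 is true.
  3. (¬p3 ∨ ¬p5 ∨ ¬p8) — ¬p8 is true.
  4. (p4 ∨ p2 ∨ ¬p7) — ¬p7 is true.
  5. (p2 ∨ ¬p3 ∨ p7) — p2 is true.
  6. (p5 ∨ ¬p1 ∨ ¬p8) — ¬p8 is true.
  7. (¬p4 ∨ p5 ∨ p1) — p1 is true.
  8. (¬p8 ∨ ¬p7 ∨ p4) — ¬p8 is true.
  9. (¬p3 ∨ ¬p9 ∨ p4) — p4 is true.
  10. (¬p5 ∨ ¬p6 ∨ ¬p4) — ¬p6 is true.
  11. (p4 ∨ p7 ∨ ¬p1) — p4 is true.
  12. (p5 ∨ ¬p3 ∨ ¬p9) — ¬p9 is true.
  13. (¬p1 ∨ p9 ∨ ¬p5) — ¬p5 is true.
  14. (p7 ∨ p4 ∨ p6) — p4 is true.
  15. (p1 ∨ p2 ∨ ¬p5) — p1 is true.
  16. (¬p1 ∨ p2 ∨ ¬p9) — p2 is true.
  17. (p8 ∨ ¬p3 ∨ p2) — p2 is true.
  18. (¬p6 ∨ p7 ∨ p2) — ¬p6 is true.
  19. (p3 ∨ ¬p5 ∨ p1) — p3 is true.
  20. (p1 ∨ p6 ∨ p9) — p1 is true.
  21. (p2 ∨ p3 ∨ ¬p6) — ¬p6 is true.
  22. (¬p1 ∨ ¬p8 ∨ p3) — ¬p8 is true.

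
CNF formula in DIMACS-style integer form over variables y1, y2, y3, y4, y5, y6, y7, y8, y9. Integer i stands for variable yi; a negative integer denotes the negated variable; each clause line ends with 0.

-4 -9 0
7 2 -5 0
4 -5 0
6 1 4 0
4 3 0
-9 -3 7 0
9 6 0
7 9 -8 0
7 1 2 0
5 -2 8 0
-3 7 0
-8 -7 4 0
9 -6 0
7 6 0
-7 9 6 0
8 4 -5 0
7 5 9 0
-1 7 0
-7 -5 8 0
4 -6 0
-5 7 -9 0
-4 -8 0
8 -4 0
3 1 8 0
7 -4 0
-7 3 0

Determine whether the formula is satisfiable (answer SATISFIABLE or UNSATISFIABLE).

Try y1 = True.
  then y7 is forced to True.
  then y3 is forced to True.
The remaining clauses are satisfied by y2 = False, y4 = False, y5 = False, y6 = False, y8 = False, y9 = True.
Every clause has at least one true literal under this assignment.
So y1 = True, y2 = False, y3 = True, y4 = False, y5 = False, y6 = False, y7 = True, y8 = False, y9 = True is a satisfying assignment.

SATISFIABLE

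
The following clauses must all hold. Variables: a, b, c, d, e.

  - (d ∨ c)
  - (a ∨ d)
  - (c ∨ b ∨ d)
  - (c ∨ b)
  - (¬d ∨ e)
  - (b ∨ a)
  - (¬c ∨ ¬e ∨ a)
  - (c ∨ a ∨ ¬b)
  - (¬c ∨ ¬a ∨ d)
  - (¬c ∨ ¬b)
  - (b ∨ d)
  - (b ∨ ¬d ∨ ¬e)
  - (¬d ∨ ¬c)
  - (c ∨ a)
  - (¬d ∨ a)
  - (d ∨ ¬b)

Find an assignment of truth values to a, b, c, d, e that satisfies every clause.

a=T  b=T  c=F  d=T  e=T

Try a = True.
For the remaining variables, b = True, c = False, d = True, e = True works.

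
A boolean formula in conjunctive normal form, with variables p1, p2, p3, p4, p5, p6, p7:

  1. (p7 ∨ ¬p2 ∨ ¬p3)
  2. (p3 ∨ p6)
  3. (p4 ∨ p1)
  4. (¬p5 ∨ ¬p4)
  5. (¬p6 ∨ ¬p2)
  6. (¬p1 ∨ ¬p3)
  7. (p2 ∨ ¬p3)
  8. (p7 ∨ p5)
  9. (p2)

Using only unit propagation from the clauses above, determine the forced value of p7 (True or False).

True

(p2) stands alone — p2 = True.
(¬p2 ∨ ¬p6): since p2 = True, the clause reduces to (¬p6). p6 = False.
(p3 ∨ p6): since p6 = False, the clause reduces to (p3). p3 = True.
In (¬p3 ∨ ¬p2 ∨ p7), ¬p3, ¬p2 are now false; p7 must hold, so p7 = True.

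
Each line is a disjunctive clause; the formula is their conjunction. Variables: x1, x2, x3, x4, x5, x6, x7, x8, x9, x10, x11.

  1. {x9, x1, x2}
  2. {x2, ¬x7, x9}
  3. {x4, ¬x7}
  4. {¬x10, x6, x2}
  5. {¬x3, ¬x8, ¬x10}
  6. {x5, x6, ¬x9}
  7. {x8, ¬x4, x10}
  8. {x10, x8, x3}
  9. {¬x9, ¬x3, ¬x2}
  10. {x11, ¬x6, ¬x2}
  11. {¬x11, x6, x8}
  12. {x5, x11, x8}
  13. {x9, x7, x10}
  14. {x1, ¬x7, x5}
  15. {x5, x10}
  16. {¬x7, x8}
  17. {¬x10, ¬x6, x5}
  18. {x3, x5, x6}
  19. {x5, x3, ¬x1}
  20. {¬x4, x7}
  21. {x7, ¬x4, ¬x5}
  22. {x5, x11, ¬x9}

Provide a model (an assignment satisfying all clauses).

Branch on x1: take x1 = False.
Set x2 = True and propagate.
The remaining clauses are satisfied by x3 = False, x4 = False, x5 = True, x6 = True, x7 = False, x8 = True, x9 = True, x10 = False, x11 = True.
Check each clause:
  1. {x2, x1, x9} — x9 is true.
  2. {x9, ¬x7, x2} — ¬x7 is true.
  3. {x4, ¬x7} — ¬x7 is true.
  4. {¬x10, x6, x2} — x2 is true.
  5. {¬x8, ¬x3, ¬x10} — ¬x3 is true.
  6. {x5, x6, ¬x9} — x5 is true.
  7. {¬x4, x10, x8} — x8 is true.
  8. {x10, x8, x3} — x8 is true.
  9. {¬x3, ¬x9, ¬x2} — ¬x3 is true.
  10. {x11, ¬x2, ¬x6} — x11 is true.
  11. {¬x11, x6, x8} — x8 is true.
  12. {x11, x5, x8} — x8 is true.
  13. {x10, x9, x7} — x9 is true.
  14. {x5, x1, ¬x7} — ¬x7 is true.
  15. {x10, x5} — x5 is true.
  16. {¬x7, x8} — x8 is true.
  17. {¬x6, x5, ¬x10} — x5 is true.
  18. {x5, x6, x3} — x5 is true.
  19. {x5, ¬x1, x3} — x5 is true.
  20. {x7, ¬x4} — ¬x4 is true.
  21. {¬x4, ¬x5, x7} — ¬x4 is true.
  22. {x11, x5, ¬x9} — x11 is true.

x1=0, x2=1, x3=0, x4=0, x5=1, x6=1, x7=0, x8=1, x9=1, x10=0, x11=1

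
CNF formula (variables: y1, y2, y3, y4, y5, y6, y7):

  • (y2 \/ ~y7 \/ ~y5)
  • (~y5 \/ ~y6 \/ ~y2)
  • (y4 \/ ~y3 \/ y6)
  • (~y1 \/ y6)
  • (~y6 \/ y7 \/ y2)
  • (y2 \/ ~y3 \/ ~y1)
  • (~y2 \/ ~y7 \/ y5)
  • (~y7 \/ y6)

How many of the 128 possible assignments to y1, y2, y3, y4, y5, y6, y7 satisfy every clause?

26

Case analysis on y2 and y6:
  y2=T, y6=T: forces y5=F; y7=F; y1, y3, y4 free → 2^3 = 8.
  y2=T, y6=F: y5 free; 3 ways for (y1,y3,y4,y7) × 2^1 = 6.
  y2=F, y6=T: y4 free; 3 ways for (y1,y3,y5,y7) × 2^1 = 6.
  y2=F, y6=F: y5 free; 3 ways for (y1,y3,y4,y7) × 2^1 = 6.
Total: 8 + 6 + 6 + 6 = 26.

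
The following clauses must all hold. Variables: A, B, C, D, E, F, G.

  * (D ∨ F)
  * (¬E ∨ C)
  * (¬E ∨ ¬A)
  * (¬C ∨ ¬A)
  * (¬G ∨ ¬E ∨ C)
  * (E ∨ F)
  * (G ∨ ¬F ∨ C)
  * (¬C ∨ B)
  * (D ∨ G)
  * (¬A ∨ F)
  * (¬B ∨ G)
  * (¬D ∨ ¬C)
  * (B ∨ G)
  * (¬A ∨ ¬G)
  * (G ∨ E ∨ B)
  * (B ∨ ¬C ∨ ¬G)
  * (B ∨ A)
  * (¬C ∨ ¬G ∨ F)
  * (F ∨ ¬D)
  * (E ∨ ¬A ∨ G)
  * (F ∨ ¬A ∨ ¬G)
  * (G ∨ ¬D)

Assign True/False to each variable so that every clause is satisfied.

A=False, B=True, C=True, D=False, E=True, F=True, G=True

Check each clause:
  1. (F ∨ D) — F is true.
  2. (C ∨ ¬E) — C is true.
  3. (¬E ∨ ¬A) — ¬A is true.
  4. (¬C ∨ ¬A) — ¬A is true.
  5. (C ∨ ¬E ∨ ¬G) — C is true.
  6. (E ∨ F) — E is true.
  7. (G ∨ ¬F ∨ C) — C is true.
  8. (B ∨ ¬C) — B is true.
  9. (G ∨ D) — G is true.
  10. (¬A ∨ F) — ¬A is true.
  11. (¬B ∨ G) — G is true.
  12. (¬C ∨ ¬D) — ¬D is true.
  13. (G ∨ B) — B is true.
  14. (¬G ∨ ¬A) — ¬A is true.
  15. (E ∨ B ∨ G) — B is true.
  16. (¬G ∨ B ∨ ¬C) — B is true.
  17. (B ∨ A) — B is true.
  18. (¬G ∨ ¬C ∨ F) — F is true.
  19. (¬D ∨ F) — ¬D is true.
  20. (G ∨ ¬A ∨ E) — E is true.
  21. (¬G ∨ F ∨ ¬A) — F is true.
  22. (¬D ∨ G) — ¬D is true.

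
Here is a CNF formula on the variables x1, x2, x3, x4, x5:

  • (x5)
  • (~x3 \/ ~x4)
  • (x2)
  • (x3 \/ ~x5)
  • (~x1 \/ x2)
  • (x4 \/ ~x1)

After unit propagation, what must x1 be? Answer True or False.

Unit clause (x5) sets x5 = True.
(x2) stands alone — x2 = True.
(x3 \/ ~x5): since x5 = True, the clause reduces to (x3). x3 = True.
(~x3 \/ ~x4): since x3 = True, the clause reduces to (~x4). x4 = False.
(~x1 \/ x4) with x4 = False leaves only ~x1, so x1 = False.

False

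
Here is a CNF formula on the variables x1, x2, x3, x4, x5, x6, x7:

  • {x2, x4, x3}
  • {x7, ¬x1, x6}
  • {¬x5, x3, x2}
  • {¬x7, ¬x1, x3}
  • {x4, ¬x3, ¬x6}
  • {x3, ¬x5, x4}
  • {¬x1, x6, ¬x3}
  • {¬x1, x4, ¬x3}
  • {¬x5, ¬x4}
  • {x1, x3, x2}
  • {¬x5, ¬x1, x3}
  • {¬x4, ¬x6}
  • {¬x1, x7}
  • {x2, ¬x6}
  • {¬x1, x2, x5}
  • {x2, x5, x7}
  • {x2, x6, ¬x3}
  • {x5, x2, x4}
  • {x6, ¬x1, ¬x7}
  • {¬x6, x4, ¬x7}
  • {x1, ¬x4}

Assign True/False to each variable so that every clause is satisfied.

x1=False, x2=True, x3=False, x4=False, x5=False, x6=True, x7=False

Check each clause:
  1. {x4, x3, x2} — x2 is true.
  2. {¬x1, x6, x7} — x6 is true.
  3. {¬x5, x2, x3} — x2 is true.
  4. {¬x1, x3, ¬x7} — ¬x7 is true.
  5. {x4, ¬x3, ¬x6} — ¬x3 is true.
  6. {x3, x4, ¬x5} — ¬x5 is true.
  7. {x6, ¬x1, ¬x3} — ¬x3 is true.
  8. {¬x3, x4, ¬x1} — ¬x3 is true.
  9. {¬x4, ¬x5} — ¬x5 is true.
  10. {x2, x1, x3} — x2 is true.
  11. {¬x1, ¬x5, x3} — ¬x5 is true.
  12. {¬x4, ¬x6} — ¬x4 is true.
  13. {x7, ¬x1} — ¬x1 is true.
  14. {x2, ¬x6} — x2 is true.
  15. {x2, x5, ¬x1} — x2 is true.
  16. {x5, x7, x2} — x2 is true.
  17. {¬x3, x2, x6} — x2 is true.
  18. {x5, x4, x2} — x2 is true.
  19. {¬x1, x6, ¬x7} — ¬x7 is true.
  20. {¬x6, x4, ¬x7} — ¬x7 is true.
  21. {¬x4, x1} — ¬x4 is true.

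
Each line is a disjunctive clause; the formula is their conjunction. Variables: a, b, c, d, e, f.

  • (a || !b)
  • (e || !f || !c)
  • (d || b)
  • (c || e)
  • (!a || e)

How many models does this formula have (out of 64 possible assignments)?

17

Split on e, then a.
  e=T, a=T: c, f free; 3 ways for (b,d) × 2^2 = 12.
  e=T, a=F: remaining (b,c,d,f) ∈ {(F,F,T,F); (F,F,T,T); (F,T,T,F); (F,T,T,T)} — 4.
  e=F, a=T: a clause becomes empty — 0.
  e=F, a=F: remaining (b,c,d,f) ∈ {(F,T,T,F)} — 1.
Total: 12 + 4 + 0 + 1 = 17.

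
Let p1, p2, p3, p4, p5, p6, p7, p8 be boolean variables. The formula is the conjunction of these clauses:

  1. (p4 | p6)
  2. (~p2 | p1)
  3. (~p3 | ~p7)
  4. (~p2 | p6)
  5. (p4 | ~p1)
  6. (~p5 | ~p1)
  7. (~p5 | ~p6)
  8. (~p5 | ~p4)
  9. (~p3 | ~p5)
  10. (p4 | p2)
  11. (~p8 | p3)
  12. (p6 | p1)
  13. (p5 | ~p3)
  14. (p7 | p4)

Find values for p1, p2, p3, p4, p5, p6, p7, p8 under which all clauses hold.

p1 = 0, p2 = 0, p3 = 0, p4 = 1, p5 = 0, p6 = 1, p7 = 1, p8 = 0

Check each clause:
  1. (p6 | p4) — p4 is true.
  2. (p1 | ~p2) — ~p2 is true.
  3. (~p3 | ~p7) — ~p3 is true.
  4. (p6 | ~p2) — p6 is true.
  5. (~p1 | p4) — p4 is true.
  6. (~p1 | ~p5) — ~p5 is true.
  7. (~p5 | ~p6) — ~p5 is true.
  8. (~p5 | ~p4) — ~p5 is true.
  9. (~p3 | ~p5) — ~p5 is true.
  10. (p4 | p2) — p4 is true.
  11. (p3 | ~p8) — ~p8 is true.
  12. (p1 | p6) — p6 is true.
  13. (p5 | ~p3) — ~p3 is true.
  14. (p7 | p4) — p4 is true.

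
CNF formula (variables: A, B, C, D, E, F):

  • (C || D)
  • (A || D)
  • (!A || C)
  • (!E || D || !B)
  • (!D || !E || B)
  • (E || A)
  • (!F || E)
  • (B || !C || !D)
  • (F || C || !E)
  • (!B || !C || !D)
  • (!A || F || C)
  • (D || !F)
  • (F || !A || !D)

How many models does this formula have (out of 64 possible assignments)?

4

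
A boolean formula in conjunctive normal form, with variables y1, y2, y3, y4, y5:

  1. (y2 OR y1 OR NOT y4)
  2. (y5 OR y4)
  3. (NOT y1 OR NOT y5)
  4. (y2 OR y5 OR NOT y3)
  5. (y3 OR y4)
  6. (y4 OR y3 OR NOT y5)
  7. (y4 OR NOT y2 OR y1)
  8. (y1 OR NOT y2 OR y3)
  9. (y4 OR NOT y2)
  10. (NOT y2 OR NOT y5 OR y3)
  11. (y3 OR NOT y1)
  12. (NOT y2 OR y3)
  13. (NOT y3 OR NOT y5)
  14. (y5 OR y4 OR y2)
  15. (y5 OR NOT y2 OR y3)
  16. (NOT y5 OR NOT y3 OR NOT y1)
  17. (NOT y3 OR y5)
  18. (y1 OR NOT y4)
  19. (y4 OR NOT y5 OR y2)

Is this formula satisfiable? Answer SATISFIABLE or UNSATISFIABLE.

UNSATISFIABLE

y3 = True:
  propagation gives y5=False; an empty clause results — contradiction.
y3 = False:
  propagation gives y4=True, y1=False; an empty clause results — contradiction.
Every branch closes, so no satisfying assignment exists.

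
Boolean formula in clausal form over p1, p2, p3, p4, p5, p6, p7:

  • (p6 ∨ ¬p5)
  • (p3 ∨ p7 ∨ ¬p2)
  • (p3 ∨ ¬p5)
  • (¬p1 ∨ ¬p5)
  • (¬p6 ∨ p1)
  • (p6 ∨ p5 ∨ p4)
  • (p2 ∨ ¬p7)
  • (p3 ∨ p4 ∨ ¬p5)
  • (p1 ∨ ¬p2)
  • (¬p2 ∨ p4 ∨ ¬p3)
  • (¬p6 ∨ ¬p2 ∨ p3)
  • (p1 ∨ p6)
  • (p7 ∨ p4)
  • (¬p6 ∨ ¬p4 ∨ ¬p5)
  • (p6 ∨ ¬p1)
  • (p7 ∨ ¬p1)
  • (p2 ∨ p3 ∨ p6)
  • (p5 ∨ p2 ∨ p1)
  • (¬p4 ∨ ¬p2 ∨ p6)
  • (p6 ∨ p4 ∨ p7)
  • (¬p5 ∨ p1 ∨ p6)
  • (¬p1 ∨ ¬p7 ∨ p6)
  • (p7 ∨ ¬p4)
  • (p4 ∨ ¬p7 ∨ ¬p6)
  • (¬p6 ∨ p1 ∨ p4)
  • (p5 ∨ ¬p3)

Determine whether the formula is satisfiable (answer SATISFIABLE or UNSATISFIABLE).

UNSATISFIABLE

p6 = True:
  propagation gives p1=True, p5=False, p7=True, p2=True; an empty clause results — contradiction.
p6 = False:
  propagation gives p5=False, p4=True, p1=True; an empty clause results — contradiction.
Every branch closes, so no satisfying assignment exists.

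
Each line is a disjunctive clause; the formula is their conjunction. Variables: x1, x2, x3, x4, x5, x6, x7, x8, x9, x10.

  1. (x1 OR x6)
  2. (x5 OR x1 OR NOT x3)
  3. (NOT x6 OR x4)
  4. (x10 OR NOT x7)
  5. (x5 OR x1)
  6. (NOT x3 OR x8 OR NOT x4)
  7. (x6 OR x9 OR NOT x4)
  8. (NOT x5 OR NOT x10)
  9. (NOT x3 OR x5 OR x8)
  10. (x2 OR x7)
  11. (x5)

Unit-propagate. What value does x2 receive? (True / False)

True

(x5) stands alone — x5 = True.
In (NOT x5 OR NOT x10), NOT x5 is now false; NOT x10 must hold, so x10 = False.
In (x10 OR NOT x7), x10 is now false; NOT x7 must hold, so x7 = False.
From (x7 OR x2) and x7 = False: x2 = True.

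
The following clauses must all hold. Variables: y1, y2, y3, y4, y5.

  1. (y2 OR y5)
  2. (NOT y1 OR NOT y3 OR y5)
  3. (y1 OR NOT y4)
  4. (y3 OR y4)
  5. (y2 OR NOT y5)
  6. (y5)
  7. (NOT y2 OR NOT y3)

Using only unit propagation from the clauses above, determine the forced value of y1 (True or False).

(y5) is a unit clause: y5 = True.
(y2 OR NOT y5): since y5 = True, the clause reduces to (y2). y2 = True.
In (NOT y3 OR NOT y2), NOT y2 is now false; NOT y3 must hold, so y3 = False.
In (y3 OR y4), y3 is now false; y4 must hold, so y4 = True.
(y1 OR NOT y4): since y4 = True, the clause reduces to (y1). y1 = True.

True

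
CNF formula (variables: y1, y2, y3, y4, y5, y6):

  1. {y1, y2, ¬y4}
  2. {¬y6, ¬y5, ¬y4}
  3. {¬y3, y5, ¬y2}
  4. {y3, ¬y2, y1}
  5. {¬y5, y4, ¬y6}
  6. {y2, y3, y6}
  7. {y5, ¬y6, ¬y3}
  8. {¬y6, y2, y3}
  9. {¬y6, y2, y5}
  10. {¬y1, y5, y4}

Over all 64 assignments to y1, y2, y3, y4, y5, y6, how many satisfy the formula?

Case analysis on y2 and y5:
  y2=1, y5=1: y4 free; 3 ways for (y1,y3,y6) × 2^1 = 6.
  y2=1, y5=0: remaining (y1,y3,y4,y6) ∈ {(1,0,1,0); (1,0,1,1)} — 2.
  y2=0, y5=1: remaining (y1,y3,y4,y6) ∈ {(0,1,0,0); (1,1,0,0); (1,1,1,0)} — 3.
  y2=0, y5=0: remaining (y1,y3,y4,y6) ∈ {(0,1,0,0); (1,1,1,0)} — 2.
Total: 6 + 2 + 3 + 2 = 13.

13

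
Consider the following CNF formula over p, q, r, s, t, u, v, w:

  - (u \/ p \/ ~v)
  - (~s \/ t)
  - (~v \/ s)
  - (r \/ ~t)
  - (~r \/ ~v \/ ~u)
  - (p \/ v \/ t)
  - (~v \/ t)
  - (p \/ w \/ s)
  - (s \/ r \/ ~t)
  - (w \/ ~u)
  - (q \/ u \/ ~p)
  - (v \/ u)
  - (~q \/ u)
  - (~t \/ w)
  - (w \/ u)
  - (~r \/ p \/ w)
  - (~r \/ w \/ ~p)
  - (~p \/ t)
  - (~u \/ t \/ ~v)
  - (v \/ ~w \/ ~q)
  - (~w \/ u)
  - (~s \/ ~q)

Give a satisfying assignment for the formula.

p = False  q = False  r = True  s = True  t = True  u = True  v = False  w = True

Check each clause:
  1. (p \/ u \/ ~v) — ~v is true.
  2. (t \/ ~s) — t is true.
  3. (s \/ ~v) — ~v is true.
  4. (r \/ ~t) — r is true.
  5. (~u \/ ~v \/ ~r) — ~v is true.
  6. (t \/ v \/ p) — t is true.
  7. (~v \/ t) — ~v is true.
  8. (w \/ p \/ s) — w is true.
  9. (s \/ r \/ ~t) — r is true.
  10. (~u \/ w) — w is true.
  11. (~p \/ q \/ u) — u is true.
  12. (u \/ v) — u is true.
  13. (~q \/ u) — ~q is true.
  14. (~t \/ w) — w is true.
  15. (w \/ u) — w is true.
  16. (w \/ ~r \/ p) — w is true.
  17. (~p \/ w \/ ~r) — w is true.
  18. (~p \/ t) — t is true.
  19. (~u \/ ~v \/ t) — ~v is true.
  20. (~q \/ v \/ ~w) — ~q is true.
  21. (u \/ ~w) — u is true.
  22. (~q \/ ~s) — ~q is true.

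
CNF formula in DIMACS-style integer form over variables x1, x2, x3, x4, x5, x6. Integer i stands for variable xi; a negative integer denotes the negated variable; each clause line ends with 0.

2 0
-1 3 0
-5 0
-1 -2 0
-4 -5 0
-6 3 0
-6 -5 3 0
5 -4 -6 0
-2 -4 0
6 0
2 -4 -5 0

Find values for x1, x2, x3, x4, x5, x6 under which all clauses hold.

x1 = 0, x2 = 1, x3 = 1, x4 = 0, x5 = 0, x6 = 1

Unit propagation: (x2) forces x2 = True.
(~x5) is a unit clause, so x5 = False.
Unit propagation: (~x1) forces x1 = False.
(~x4) is a unit clause, so x4 = False.
(x6) is a unit clause, so x6 = True.
Unit propagation: (x3) forces x3 = True.
Every clause has at least one true literal under this assignment.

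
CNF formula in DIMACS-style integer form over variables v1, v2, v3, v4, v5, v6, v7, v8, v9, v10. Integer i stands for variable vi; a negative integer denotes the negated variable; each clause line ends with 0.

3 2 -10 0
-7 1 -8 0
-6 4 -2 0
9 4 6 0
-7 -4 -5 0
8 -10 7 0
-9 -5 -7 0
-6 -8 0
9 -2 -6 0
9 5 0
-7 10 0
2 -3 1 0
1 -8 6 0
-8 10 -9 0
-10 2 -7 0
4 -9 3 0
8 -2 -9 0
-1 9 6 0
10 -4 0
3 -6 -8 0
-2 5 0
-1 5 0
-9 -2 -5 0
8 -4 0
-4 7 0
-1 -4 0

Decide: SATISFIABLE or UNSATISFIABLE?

Branch on v1: take v1 = True.
  then v5 is forced to True.
  then v4 is forced to False.
Branch on v2: take v2 = False.
Try v3 = True.
The remaining clauses are satisfied by v6 = True, v7 = False, v8 = False, v9 = False, v10 = False.
Every clause has at least one true literal under this assignment.
So v1=T, v2=F, v3=T, v4=F, v5=T, v6=T, v7=F, v8=F, v9=F, v10=F is a satisfying assignment.

SATISFIABLE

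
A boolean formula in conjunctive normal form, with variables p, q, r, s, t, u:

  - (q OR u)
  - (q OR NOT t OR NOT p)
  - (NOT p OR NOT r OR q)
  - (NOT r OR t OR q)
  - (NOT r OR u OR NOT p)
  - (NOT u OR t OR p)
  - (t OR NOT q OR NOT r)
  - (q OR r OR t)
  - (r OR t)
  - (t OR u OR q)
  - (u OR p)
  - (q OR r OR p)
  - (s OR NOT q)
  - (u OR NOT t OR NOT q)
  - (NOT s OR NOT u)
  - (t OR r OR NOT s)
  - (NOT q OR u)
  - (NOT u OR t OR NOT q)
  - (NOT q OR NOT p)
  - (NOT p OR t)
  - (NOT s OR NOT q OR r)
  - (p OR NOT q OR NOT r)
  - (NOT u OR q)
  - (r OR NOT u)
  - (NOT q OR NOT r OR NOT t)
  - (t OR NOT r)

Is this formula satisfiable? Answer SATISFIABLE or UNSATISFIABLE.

UNSATISFIABLE

q = True:
  propagation gives s=True, u=False; an empty clause results — contradiction.
q = False:
  propagation gives u=True; an empty clause results — contradiction.
Every branch closes, so no satisfying assignment exists.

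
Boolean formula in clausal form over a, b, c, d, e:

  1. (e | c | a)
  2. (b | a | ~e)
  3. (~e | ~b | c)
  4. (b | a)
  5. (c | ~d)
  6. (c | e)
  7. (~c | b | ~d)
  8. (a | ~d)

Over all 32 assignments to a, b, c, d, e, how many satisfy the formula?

Case analysis on c and a:
  c=T, a=T: e free; 3 ways for (b,d) × 2^1 = 6.
  c=T, a=F: remaining (b,d,e) ∈ {(T,F,F); (T,F,T)} — 2.
  c=F, a=T: remaining (b,d,e) ∈ {(F,F,T)} — 1.
  c=F, a=F: a clause becomes empty — 0.
Total: 6 + 2 + 1 + 0 = 9.

9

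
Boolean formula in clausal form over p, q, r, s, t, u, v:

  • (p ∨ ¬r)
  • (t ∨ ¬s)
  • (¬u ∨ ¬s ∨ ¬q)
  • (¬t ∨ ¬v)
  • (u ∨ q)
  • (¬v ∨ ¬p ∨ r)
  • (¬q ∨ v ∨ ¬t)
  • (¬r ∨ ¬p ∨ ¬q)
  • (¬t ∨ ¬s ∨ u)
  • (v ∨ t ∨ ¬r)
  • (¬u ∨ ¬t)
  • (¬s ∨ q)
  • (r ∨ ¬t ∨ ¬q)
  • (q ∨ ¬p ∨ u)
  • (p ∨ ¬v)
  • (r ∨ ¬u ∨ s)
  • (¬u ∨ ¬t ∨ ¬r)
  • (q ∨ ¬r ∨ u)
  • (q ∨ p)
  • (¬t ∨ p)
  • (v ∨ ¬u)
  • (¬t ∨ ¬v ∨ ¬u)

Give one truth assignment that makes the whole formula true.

Branch on p: take p = False.
  then r is forced to False.
  then v is forced to False.
  then q is forced to True.
  then t is forced to False.
  then s is forced to False.
  then u is forced to False.

p=0  q=1  r=0  s=0  t=0  u=0  v=0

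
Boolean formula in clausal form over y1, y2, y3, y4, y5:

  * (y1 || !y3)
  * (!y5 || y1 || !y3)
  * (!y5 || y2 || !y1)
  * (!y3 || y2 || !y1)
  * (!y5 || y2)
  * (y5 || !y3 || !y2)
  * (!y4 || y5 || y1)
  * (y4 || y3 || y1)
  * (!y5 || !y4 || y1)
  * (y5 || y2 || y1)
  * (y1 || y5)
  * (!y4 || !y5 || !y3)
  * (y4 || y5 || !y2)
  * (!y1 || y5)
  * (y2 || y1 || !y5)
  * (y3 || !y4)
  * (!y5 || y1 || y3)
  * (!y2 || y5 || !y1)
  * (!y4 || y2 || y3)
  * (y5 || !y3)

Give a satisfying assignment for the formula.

y1=True, y2=True, y3=False, y4=False, y5=True

Try y1 = True.
  then y5 is forced to True.
  then y2 is forced to True.
For the remaining variables, y3 = False, y4 = False works.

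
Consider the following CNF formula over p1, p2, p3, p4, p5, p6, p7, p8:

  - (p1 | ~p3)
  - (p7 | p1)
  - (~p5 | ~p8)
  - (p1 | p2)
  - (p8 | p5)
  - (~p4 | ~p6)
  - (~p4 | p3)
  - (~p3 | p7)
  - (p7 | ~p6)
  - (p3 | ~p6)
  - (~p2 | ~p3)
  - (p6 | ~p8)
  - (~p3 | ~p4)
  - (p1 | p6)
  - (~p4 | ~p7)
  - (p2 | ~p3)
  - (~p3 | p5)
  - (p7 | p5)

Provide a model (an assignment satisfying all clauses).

p1=T, p2=F, p3=F, p4=F, p5=T, p6=F, p7=T, p8=F

Check each clause:
  1. (~p3 | p1) — p1 is true.
  2. (p7 | p1) — p1 is true.
  3. (~p5 | ~p8) — ~p8 is true.
  4. (p2 | p1) — p1 is true.
  5. (p5 | p8) — p5 is true.
  6. (~p6 | ~p4) — ~p6 is true.
  7. (~p4 | p3) — ~p4 is true.
  8. (~p3 | p7) — ~p3 is true.
  9. (p7 | ~p6) — ~p6 is true.
  10. (~p6 | p3) — ~p6 is true.
  11. (~p3 | ~p2) — ~p3 is true.
  12. (~p8 | p6) — ~p8 is true.
  13. (~p3 | ~p4) — ~p4 is true.
  14. (p1 | p6) — p1 is true.
  15. (~p4 | ~p7) — ~p4 is true.
  16. (p2 | ~p3) — ~p3 is true.
  17. (p5 | ~p3) — p5 is true.
  18. (p7 | p5) — p5 is true.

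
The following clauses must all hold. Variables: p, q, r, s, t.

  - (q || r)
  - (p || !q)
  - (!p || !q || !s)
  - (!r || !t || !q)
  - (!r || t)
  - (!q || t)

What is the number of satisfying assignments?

5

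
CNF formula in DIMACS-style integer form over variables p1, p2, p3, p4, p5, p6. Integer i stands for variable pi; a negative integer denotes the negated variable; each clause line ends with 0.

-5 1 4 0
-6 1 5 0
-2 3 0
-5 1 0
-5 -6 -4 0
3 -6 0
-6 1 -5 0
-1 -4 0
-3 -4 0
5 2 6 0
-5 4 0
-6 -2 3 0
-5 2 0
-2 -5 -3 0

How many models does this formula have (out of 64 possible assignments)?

4

Satisfying assignments:
  p1=F p2=T p3=T p4=F p5=F p6=F
  p1=T p2=F p3=T p4=F p5=F p6=T
  p1=T p2=T p3=T p4=F p5=F p6=F
  p1=T p2=T p3=T p4=F p5=F p6=T
Count: 4.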